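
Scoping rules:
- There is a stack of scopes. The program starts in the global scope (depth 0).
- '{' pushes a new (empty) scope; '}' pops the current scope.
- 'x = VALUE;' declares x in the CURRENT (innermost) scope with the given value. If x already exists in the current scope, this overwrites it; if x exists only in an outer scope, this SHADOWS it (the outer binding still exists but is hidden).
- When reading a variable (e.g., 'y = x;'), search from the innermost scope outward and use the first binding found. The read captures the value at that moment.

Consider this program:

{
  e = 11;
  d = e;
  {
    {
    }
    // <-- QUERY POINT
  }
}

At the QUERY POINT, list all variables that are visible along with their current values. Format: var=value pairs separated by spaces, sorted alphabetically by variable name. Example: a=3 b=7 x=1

Answer: d=11 e=11

Derivation:
Step 1: enter scope (depth=1)
Step 2: declare e=11 at depth 1
Step 3: declare d=(read e)=11 at depth 1
Step 4: enter scope (depth=2)
Step 5: enter scope (depth=3)
Step 6: exit scope (depth=2)
Visible at query point: d=11 e=11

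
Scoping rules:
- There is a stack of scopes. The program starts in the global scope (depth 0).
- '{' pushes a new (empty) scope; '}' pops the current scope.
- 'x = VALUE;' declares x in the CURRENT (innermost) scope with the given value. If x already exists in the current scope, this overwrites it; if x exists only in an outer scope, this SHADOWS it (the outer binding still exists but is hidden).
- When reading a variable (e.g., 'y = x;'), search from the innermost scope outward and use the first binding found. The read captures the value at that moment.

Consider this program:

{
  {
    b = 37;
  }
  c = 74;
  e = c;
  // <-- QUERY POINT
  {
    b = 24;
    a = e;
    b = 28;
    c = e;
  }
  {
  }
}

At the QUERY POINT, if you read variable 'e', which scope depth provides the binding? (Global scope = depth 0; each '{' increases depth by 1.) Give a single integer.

Step 1: enter scope (depth=1)
Step 2: enter scope (depth=2)
Step 3: declare b=37 at depth 2
Step 4: exit scope (depth=1)
Step 5: declare c=74 at depth 1
Step 6: declare e=(read c)=74 at depth 1
Visible at query point: c=74 e=74

Answer: 1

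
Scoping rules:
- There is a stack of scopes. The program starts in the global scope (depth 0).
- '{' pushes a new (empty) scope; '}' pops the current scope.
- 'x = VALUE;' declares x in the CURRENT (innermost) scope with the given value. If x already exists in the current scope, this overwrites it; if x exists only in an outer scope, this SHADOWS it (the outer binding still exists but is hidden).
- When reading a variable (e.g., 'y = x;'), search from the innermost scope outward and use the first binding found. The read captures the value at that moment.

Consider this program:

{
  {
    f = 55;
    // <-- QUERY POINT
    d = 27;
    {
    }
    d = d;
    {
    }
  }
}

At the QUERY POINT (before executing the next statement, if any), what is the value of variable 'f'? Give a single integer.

Answer: 55

Derivation:
Step 1: enter scope (depth=1)
Step 2: enter scope (depth=2)
Step 3: declare f=55 at depth 2
Visible at query point: f=55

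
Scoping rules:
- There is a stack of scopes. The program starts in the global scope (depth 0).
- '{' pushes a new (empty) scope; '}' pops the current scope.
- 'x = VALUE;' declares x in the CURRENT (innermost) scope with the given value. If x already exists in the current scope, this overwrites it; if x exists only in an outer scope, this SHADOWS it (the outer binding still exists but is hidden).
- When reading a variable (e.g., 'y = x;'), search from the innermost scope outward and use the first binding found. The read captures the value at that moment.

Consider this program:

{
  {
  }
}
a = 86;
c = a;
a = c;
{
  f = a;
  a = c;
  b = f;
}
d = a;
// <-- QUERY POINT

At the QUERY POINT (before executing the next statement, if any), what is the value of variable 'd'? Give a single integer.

Answer: 86

Derivation:
Step 1: enter scope (depth=1)
Step 2: enter scope (depth=2)
Step 3: exit scope (depth=1)
Step 4: exit scope (depth=0)
Step 5: declare a=86 at depth 0
Step 6: declare c=(read a)=86 at depth 0
Step 7: declare a=(read c)=86 at depth 0
Step 8: enter scope (depth=1)
Step 9: declare f=(read a)=86 at depth 1
Step 10: declare a=(read c)=86 at depth 1
Step 11: declare b=(read f)=86 at depth 1
Step 12: exit scope (depth=0)
Step 13: declare d=(read a)=86 at depth 0
Visible at query point: a=86 c=86 d=86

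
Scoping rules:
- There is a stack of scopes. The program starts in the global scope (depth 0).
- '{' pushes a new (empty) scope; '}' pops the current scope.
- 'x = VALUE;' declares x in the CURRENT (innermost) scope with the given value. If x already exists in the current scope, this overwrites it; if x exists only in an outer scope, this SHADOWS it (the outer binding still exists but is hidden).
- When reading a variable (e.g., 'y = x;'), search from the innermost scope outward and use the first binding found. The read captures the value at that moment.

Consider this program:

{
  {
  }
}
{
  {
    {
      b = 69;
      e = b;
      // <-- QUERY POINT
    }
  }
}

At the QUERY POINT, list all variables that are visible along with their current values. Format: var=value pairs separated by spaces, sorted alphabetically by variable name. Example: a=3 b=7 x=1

Step 1: enter scope (depth=1)
Step 2: enter scope (depth=2)
Step 3: exit scope (depth=1)
Step 4: exit scope (depth=0)
Step 5: enter scope (depth=1)
Step 6: enter scope (depth=2)
Step 7: enter scope (depth=3)
Step 8: declare b=69 at depth 3
Step 9: declare e=(read b)=69 at depth 3
Visible at query point: b=69 e=69

Answer: b=69 e=69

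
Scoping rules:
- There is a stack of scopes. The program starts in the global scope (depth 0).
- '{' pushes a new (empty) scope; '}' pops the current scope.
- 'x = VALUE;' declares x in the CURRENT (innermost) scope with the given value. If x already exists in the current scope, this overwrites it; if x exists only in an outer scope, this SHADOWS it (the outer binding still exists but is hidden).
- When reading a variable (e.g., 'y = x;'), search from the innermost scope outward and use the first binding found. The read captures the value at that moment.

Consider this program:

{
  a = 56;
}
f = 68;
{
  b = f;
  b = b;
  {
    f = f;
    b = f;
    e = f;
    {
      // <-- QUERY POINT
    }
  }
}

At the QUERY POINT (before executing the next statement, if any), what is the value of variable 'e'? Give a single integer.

Answer: 68

Derivation:
Step 1: enter scope (depth=1)
Step 2: declare a=56 at depth 1
Step 3: exit scope (depth=0)
Step 4: declare f=68 at depth 0
Step 5: enter scope (depth=1)
Step 6: declare b=(read f)=68 at depth 1
Step 7: declare b=(read b)=68 at depth 1
Step 8: enter scope (depth=2)
Step 9: declare f=(read f)=68 at depth 2
Step 10: declare b=(read f)=68 at depth 2
Step 11: declare e=(read f)=68 at depth 2
Step 12: enter scope (depth=3)
Visible at query point: b=68 e=68 f=68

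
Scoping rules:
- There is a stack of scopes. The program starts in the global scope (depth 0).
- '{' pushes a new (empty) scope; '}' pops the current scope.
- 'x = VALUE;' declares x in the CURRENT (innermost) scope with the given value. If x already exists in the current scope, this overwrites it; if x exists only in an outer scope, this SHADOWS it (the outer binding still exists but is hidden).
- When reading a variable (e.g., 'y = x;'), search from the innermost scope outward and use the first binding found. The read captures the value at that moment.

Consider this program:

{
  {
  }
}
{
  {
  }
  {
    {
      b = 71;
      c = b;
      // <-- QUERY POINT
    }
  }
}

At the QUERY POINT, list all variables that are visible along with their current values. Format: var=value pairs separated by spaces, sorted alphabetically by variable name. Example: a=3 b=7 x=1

Answer: b=71 c=71

Derivation:
Step 1: enter scope (depth=1)
Step 2: enter scope (depth=2)
Step 3: exit scope (depth=1)
Step 4: exit scope (depth=0)
Step 5: enter scope (depth=1)
Step 6: enter scope (depth=2)
Step 7: exit scope (depth=1)
Step 8: enter scope (depth=2)
Step 9: enter scope (depth=3)
Step 10: declare b=71 at depth 3
Step 11: declare c=(read b)=71 at depth 3
Visible at query point: b=71 c=71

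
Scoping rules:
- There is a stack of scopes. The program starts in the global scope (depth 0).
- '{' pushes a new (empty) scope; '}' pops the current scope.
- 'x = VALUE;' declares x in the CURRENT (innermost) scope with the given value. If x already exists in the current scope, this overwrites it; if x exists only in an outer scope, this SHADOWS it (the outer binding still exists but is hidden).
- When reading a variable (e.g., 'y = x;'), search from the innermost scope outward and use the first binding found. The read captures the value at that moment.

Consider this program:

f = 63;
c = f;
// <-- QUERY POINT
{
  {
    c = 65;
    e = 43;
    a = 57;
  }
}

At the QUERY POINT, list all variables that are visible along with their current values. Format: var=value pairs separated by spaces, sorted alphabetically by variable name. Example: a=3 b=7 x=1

Answer: c=63 f=63

Derivation:
Step 1: declare f=63 at depth 0
Step 2: declare c=(read f)=63 at depth 0
Visible at query point: c=63 f=63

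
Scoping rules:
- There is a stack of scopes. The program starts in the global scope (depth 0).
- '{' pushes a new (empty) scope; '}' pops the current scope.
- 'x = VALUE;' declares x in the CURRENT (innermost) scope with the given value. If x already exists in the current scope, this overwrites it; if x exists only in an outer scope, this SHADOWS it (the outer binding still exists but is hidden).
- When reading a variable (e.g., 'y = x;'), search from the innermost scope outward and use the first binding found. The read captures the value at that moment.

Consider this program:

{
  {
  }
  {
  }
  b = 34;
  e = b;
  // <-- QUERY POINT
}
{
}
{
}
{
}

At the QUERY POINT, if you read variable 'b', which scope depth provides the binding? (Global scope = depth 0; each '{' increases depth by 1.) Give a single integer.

Step 1: enter scope (depth=1)
Step 2: enter scope (depth=2)
Step 3: exit scope (depth=1)
Step 4: enter scope (depth=2)
Step 5: exit scope (depth=1)
Step 6: declare b=34 at depth 1
Step 7: declare e=(read b)=34 at depth 1
Visible at query point: b=34 e=34

Answer: 1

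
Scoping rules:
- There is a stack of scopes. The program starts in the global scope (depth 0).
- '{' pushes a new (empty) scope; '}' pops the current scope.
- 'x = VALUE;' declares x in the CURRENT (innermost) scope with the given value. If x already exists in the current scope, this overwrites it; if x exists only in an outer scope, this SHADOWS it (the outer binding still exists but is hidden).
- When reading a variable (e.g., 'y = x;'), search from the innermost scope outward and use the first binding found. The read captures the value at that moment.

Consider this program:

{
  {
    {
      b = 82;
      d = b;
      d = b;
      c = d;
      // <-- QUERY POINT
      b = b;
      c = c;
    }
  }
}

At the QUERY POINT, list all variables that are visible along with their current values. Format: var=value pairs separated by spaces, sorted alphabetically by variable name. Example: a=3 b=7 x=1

Step 1: enter scope (depth=1)
Step 2: enter scope (depth=2)
Step 3: enter scope (depth=3)
Step 4: declare b=82 at depth 3
Step 5: declare d=(read b)=82 at depth 3
Step 6: declare d=(read b)=82 at depth 3
Step 7: declare c=(read d)=82 at depth 3
Visible at query point: b=82 c=82 d=82

Answer: b=82 c=82 d=82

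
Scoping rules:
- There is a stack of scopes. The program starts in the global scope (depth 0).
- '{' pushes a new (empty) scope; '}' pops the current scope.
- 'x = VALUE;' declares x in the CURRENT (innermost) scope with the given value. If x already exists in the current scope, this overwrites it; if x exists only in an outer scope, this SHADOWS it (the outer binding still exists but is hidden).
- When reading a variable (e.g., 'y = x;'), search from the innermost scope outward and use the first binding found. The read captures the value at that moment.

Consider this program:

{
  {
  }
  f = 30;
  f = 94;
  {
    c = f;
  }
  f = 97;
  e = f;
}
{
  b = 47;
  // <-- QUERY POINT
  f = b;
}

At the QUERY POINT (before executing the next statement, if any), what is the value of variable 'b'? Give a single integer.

Answer: 47

Derivation:
Step 1: enter scope (depth=1)
Step 2: enter scope (depth=2)
Step 3: exit scope (depth=1)
Step 4: declare f=30 at depth 1
Step 5: declare f=94 at depth 1
Step 6: enter scope (depth=2)
Step 7: declare c=(read f)=94 at depth 2
Step 8: exit scope (depth=1)
Step 9: declare f=97 at depth 1
Step 10: declare e=(read f)=97 at depth 1
Step 11: exit scope (depth=0)
Step 12: enter scope (depth=1)
Step 13: declare b=47 at depth 1
Visible at query point: b=47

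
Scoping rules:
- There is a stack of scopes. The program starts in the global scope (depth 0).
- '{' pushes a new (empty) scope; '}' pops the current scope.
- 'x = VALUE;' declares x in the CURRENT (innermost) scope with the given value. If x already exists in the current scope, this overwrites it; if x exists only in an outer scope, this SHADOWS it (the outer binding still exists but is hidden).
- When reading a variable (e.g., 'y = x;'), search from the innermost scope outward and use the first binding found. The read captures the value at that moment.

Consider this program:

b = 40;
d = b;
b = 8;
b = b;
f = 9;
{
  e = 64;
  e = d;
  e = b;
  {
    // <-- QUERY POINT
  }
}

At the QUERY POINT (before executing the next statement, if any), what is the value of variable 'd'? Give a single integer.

Answer: 40

Derivation:
Step 1: declare b=40 at depth 0
Step 2: declare d=(read b)=40 at depth 0
Step 3: declare b=8 at depth 0
Step 4: declare b=(read b)=8 at depth 0
Step 5: declare f=9 at depth 0
Step 6: enter scope (depth=1)
Step 7: declare e=64 at depth 1
Step 8: declare e=(read d)=40 at depth 1
Step 9: declare e=(read b)=8 at depth 1
Step 10: enter scope (depth=2)
Visible at query point: b=8 d=40 e=8 f=9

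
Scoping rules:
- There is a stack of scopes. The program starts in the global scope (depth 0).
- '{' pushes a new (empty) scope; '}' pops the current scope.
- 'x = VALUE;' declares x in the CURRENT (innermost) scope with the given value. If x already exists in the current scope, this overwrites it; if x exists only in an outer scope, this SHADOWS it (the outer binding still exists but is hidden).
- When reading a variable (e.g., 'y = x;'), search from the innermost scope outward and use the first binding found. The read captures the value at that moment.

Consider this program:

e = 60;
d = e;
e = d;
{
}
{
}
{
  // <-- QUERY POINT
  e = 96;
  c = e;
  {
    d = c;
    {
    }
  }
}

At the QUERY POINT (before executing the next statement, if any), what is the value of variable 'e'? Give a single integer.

Answer: 60

Derivation:
Step 1: declare e=60 at depth 0
Step 2: declare d=(read e)=60 at depth 0
Step 3: declare e=(read d)=60 at depth 0
Step 4: enter scope (depth=1)
Step 5: exit scope (depth=0)
Step 6: enter scope (depth=1)
Step 7: exit scope (depth=0)
Step 8: enter scope (depth=1)
Visible at query point: d=60 e=60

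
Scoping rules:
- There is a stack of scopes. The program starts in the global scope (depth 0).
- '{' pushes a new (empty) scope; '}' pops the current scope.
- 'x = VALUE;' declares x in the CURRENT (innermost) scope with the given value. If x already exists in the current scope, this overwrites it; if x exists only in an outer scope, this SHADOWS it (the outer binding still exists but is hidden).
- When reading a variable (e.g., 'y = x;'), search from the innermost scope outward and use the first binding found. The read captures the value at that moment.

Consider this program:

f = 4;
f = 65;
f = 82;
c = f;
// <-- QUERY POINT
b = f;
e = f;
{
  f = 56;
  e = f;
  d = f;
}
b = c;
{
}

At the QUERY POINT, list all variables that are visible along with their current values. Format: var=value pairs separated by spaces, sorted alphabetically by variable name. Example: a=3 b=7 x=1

Step 1: declare f=4 at depth 0
Step 2: declare f=65 at depth 0
Step 3: declare f=82 at depth 0
Step 4: declare c=(read f)=82 at depth 0
Visible at query point: c=82 f=82

Answer: c=82 f=82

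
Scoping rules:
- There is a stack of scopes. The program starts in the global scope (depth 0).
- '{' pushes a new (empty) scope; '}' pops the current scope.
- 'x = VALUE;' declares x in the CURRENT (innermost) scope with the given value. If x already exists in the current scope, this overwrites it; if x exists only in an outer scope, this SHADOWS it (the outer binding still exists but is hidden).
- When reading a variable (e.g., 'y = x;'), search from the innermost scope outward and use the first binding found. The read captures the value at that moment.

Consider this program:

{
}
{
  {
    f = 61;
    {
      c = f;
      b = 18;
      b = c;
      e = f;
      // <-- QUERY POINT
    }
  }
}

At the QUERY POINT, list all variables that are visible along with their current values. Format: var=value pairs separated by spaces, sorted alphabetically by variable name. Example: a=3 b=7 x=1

Step 1: enter scope (depth=1)
Step 2: exit scope (depth=0)
Step 3: enter scope (depth=1)
Step 4: enter scope (depth=2)
Step 5: declare f=61 at depth 2
Step 6: enter scope (depth=3)
Step 7: declare c=(read f)=61 at depth 3
Step 8: declare b=18 at depth 3
Step 9: declare b=(read c)=61 at depth 3
Step 10: declare e=(read f)=61 at depth 3
Visible at query point: b=61 c=61 e=61 f=61

Answer: b=61 c=61 e=61 f=61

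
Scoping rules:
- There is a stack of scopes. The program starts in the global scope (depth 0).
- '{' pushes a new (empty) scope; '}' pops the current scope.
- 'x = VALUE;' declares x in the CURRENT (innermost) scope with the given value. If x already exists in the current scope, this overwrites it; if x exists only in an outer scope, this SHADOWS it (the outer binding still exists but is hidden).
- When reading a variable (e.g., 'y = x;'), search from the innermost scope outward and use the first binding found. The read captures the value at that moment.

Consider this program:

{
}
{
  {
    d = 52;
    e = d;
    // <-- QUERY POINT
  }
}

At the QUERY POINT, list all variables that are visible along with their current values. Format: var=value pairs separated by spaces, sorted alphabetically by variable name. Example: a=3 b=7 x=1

Step 1: enter scope (depth=1)
Step 2: exit scope (depth=0)
Step 3: enter scope (depth=1)
Step 4: enter scope (depth=2)
Step 5: declare d=52 at depth 2
Step 6: declare e=(read d)=52 at depth 2
Visible at query point: d=52 e=52

Answer: d=52 e=52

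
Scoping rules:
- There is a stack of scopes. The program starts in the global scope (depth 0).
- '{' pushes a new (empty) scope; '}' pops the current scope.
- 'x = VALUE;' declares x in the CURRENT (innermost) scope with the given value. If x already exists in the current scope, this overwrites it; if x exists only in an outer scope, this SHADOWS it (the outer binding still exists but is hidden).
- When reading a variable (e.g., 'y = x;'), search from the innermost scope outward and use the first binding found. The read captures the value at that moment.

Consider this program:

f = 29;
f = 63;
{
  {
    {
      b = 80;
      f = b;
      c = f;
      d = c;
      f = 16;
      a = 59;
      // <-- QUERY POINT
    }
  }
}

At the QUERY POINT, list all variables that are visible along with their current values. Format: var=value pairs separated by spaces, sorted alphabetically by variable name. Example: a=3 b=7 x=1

Answer: a=59 b=80 c=80 d=80 f=16

Derivation:
Step 1: declare f=29 at depth 0
Step 2: declare f=63 at depth 0
Step 3: enter scope (depth=1)
Step 4: enter scope (depth=2)
Step 5: enter scope (depth=3)
Step 6: declare b=80 at depth 3
Step 7: declare f=(read b)=80 at depth 3
Step 8: declare c=(read f)=80 at depth 3
Step 9: declare d=(read c)=80 at depth 3
Step 10: declare f=16 at depth 3
Step 11: declare a=59 at depth 3
Visible at query point: a=59 b=80 c=80 d=80 f=16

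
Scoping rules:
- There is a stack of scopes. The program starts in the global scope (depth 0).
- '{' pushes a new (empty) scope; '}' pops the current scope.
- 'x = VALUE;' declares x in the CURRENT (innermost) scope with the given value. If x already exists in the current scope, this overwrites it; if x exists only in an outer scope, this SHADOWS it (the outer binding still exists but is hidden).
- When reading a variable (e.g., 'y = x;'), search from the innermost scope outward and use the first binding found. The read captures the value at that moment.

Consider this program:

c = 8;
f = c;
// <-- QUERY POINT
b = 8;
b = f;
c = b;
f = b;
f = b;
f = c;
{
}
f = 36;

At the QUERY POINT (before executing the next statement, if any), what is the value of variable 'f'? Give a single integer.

Answer: 8

Derivation:
Step 1: declare c=8 at depth 0
Step 2: declare f=(read c)=8 at depth 0
Visible at query point: c=8 f=8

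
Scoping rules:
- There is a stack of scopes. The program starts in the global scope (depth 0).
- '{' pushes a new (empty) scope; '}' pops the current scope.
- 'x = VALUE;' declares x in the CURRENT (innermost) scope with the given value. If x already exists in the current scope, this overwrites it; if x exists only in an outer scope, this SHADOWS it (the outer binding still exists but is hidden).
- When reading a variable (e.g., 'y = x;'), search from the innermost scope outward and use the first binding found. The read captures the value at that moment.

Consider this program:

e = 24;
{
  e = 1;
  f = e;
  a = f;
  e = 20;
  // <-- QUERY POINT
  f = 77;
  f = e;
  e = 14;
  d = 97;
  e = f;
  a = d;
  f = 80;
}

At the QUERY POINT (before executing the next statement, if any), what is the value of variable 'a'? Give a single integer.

Step 1: declare e=24 at depth 0
Step 2: enter scope (depth=1)
Step 3: declare e=1 at depth 1
Step 4: declare f=(read e)=1 at depth 1
Step 5: declare a=(read f)=1 at depth 1
Step 6: declare e=20 at depth 1
Visible at query point: a=1 e=20 f=1

Answer: 1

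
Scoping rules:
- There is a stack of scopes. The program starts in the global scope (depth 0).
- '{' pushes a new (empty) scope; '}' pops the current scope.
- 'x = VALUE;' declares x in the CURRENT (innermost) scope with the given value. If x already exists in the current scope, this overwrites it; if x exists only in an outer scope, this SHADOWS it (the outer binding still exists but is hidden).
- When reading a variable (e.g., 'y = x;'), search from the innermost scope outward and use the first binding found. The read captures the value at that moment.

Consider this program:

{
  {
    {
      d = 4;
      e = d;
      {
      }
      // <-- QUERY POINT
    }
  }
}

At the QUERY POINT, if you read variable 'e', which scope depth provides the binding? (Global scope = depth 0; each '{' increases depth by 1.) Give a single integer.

Step 1: enter scope (depth=1)
Step 2: enter scope (depth=2)
Step 3: enter scope (depth=3)
Step 4: declare d=4 at depth 3
Step 5: declare e=(read d)=4 at depth 3
Step 6: enter scope (depth=4)
Step 7: exit scope (depth=3)
Visible at query point: d=4 e=4

Answer: 3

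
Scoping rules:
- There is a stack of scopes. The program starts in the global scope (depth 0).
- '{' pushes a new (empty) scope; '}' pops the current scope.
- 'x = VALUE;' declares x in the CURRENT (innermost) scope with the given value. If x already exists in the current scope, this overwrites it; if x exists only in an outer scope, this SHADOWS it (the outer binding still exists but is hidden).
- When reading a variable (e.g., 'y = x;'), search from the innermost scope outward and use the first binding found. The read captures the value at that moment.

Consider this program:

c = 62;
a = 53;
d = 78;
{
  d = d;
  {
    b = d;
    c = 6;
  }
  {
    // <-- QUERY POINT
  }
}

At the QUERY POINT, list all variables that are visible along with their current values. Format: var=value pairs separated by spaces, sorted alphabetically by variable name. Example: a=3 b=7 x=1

Step 1: declare c=62 at depth 0
Step 2: declare a=53 at depth 0
Step 3: declare d=78 at depth 0
Step 4: enter scope (depth=1)
Step 5: declare d=(read d)=78 at depth 1
Step 6: enter scope (depth=2)
Step 7: declare b=(read d)=78 at depth 2
Step 8: declare c=6 at depth 2
Step 9: exit scope (depth=1)
Step 10: enter scope (depth=2)
Visible at query point: a=53 c=62 d=78

Answer: a=53 c=62 d=78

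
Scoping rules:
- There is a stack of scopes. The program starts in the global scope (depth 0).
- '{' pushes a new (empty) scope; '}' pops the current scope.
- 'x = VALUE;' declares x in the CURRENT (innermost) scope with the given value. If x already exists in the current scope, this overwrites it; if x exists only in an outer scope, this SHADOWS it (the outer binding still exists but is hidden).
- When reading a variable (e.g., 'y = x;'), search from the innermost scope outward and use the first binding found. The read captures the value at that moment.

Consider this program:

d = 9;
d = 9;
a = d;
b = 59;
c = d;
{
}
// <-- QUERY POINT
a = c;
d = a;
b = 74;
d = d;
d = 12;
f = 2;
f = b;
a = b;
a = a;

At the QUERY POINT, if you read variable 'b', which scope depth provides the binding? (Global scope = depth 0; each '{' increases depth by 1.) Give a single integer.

Answer: 0

Derivation:
Step 1: declare d=9 at depth 0
Step 2: declare d=9 at depth 0
Step 3: declare a=(read d)=9 at depth 0
Step 4: declare b=59 at depth 0
Step 5: declare c=(read d)=9 at depth 0
Step 6: enter scope (depth=1)
Step 7: exit scope (depth=0)
Visible at query point: a=9 b=59 c=9 d=9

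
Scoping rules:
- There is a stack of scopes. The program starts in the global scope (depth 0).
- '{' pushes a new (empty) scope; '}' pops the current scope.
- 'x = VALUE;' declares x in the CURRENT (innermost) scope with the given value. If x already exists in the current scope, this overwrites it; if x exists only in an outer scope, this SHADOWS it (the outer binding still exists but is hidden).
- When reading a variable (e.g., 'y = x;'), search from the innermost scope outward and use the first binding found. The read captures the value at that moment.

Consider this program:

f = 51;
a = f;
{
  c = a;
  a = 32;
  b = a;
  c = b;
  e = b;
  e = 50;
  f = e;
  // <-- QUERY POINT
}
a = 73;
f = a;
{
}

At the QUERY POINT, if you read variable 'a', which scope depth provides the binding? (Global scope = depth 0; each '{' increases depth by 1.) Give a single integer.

Answer: 1

Derivation:
Step 1: declare f=51 at depth 0
Step 2: declare a=(read f)=51 at depth 0
Step 3: enter scope (depth=1)
Step 4: declare c=(read a)=51 at depth 1
Step 5: declare a=32 at depth 1
Step 6: declare b=(read a)=32 at depth 1
Step 7: declare c=(read b)=32 at depth 1
Step 8: declare e=(read b)=32 at depth 1
Step 9: declare e=50 at depth 1
Step 10: declare f=(read e)=50 at depth 1
Visible at query point: a=32 b=32 c=32 e=50 f=50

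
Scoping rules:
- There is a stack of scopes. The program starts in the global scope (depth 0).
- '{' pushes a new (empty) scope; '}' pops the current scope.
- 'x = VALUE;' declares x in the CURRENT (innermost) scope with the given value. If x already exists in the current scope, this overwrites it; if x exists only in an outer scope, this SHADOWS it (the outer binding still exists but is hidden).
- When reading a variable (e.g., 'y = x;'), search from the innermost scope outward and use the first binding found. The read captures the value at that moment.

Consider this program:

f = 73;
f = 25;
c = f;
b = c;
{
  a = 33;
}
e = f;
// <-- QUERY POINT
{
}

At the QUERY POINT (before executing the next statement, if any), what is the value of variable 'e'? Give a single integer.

Step 1: declare f=73 at depth 0
Step 2: declare f=25 at depth 0
Step 3: declare c=(read f)=25 at depth 0
Step 4: declare b=(read c)=25 at depth 0
Step 5: enter scope (depth=1)
Step 6: declare a=33 at depth 1
Step 7: exit scope (depth=0)
Step 8: declare e=(read f)=25 at depth 0
Visible at query point: b=25 c=25 e=25 f=25

Answer: 25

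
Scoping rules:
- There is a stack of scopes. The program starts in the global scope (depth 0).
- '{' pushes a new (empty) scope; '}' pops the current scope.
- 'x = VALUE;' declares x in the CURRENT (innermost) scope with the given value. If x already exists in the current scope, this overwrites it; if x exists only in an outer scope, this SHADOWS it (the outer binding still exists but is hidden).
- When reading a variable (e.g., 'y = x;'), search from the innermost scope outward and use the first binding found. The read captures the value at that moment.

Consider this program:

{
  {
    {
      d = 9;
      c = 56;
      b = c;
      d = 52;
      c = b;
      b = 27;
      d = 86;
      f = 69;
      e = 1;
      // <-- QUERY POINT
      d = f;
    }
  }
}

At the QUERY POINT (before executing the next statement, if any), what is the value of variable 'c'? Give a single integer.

Step 1: enter scope (depth=1)
Step 2: enter scope (depth=2)
Step 3: enter scope (depth=3)
Step 4: declare d=9 at depth 3
Step 5: declare c=56 at depth 3
Step 6: declare b=(read c)=56 at depth 3
Step 7: declare d=52 at depth 3
Step 8: declare c=(read b)=56 at depth 3
Step 9: declare b=27 at depth 3
Step 10: declare d=86 at depth 3
Step 11: declare f=69 at depth 3
Step 12: declare e=1 at depth 3
Visible at query point: b=27 c=56 d=86 e=1 f=69

Answer: 56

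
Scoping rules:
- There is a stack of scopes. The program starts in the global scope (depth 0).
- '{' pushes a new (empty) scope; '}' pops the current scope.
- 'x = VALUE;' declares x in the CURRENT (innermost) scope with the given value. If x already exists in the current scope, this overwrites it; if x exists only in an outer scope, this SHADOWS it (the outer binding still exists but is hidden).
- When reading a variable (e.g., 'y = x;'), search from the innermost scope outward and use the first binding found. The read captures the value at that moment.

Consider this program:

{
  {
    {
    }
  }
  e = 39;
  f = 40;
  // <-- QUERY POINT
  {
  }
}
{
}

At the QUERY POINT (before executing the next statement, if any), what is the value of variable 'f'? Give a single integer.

Step 1: enter scope (depth=1)
Step 2: enter scope (depth=2)
Step 3: enter scope (depth=3)
Step 4: exit scope (depth=2)
Step 5: exit scope (depth=1)
Step 6: declare e=39 at depth 1
Step 7: declare f=40 at depth 1
Visible at query point: e=39 f=40

Answer: 40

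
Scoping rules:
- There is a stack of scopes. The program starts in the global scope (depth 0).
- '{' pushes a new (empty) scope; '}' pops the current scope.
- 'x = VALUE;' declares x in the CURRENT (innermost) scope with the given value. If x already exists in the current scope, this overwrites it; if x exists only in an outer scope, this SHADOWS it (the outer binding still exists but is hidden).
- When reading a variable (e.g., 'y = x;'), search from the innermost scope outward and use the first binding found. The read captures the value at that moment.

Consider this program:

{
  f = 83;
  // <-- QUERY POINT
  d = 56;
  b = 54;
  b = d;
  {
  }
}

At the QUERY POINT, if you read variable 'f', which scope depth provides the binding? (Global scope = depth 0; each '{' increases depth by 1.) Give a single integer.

Answer: 1

Derivation:
Step 1: enter scope (depth=1)
Step 2: declare f=83 at depth 1
Visible at query point: f=83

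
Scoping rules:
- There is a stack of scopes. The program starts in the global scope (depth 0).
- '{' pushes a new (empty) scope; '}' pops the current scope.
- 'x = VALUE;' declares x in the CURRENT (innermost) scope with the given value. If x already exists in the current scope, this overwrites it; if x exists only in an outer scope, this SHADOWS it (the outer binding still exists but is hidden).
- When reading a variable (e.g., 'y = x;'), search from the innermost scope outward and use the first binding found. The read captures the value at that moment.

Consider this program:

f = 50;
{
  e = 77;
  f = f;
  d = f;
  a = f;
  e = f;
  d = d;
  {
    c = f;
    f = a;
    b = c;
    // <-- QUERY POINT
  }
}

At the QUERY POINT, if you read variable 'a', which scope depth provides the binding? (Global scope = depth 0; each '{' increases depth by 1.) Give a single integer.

Answer: 1

Derivation:
Step 1: declare f=50 at depth 0
Step 2: enter scope (depth=1)
Step 3: declare e=77 at depth 1
Step 4: declare f=(read f)=50 at depth 1
Step 5: declare d=(read f)=50 at depth 1
Step 6: declare a=(read f)=50 at depth 1
Step 7: declare e=(read f)=50 at depth 1
Step 8: declare d=(read d)=50 at depth 1
Step 9: enter scope (depth=2)
Step 10: declare c=(read f)=50 at depth 2
Step 11: declare f=(read a)=50 at depth 2
Step 12: declare b=(read c)=50 at depth 2
Visible at query point: a=50 b=50 c=50 d=50 e=50 f=50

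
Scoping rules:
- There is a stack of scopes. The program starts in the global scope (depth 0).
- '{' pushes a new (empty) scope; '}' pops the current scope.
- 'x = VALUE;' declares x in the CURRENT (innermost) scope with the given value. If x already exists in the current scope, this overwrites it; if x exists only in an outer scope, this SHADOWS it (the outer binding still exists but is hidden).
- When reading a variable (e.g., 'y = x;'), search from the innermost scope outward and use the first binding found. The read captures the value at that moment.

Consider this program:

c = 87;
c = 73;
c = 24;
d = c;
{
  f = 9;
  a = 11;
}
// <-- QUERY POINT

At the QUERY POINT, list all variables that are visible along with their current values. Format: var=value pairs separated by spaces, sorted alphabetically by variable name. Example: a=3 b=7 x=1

Step 1: declare c=87 at depth 0
Step 2: declare c=73 at depth 0
Step 3: declare c=24 at depth 0
Step 4: declare d=(read c)=24 at depth 0
Step 5: enter scope (depth=1)
Step 6: declare f=9 at depth 1
Step 7: declare a=11 at depth 1
Step 8: exit scope (depth=0)
Visible at query point: c=24 d=24

Answer: c=24 d=24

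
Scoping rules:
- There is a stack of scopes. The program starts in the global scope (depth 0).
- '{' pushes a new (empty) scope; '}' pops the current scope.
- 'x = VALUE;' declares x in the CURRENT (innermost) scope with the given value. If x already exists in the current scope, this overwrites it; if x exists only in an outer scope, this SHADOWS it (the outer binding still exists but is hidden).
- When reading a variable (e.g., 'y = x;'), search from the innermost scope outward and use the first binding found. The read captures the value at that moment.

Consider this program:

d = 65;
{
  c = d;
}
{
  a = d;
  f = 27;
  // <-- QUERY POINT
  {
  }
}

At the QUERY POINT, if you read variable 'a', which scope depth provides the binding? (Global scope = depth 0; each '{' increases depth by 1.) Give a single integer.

Answer: 1

Derivation:
Step 1: declare d=65 at depth 0
Step 2: enter scope (depth=1)
Step 3: declare c=(read d)=65 at depth 1
Step 4: exit scope (depth=0)
Step 5: enter scope (depth=1)
Step 6: declare a=(read d)=65 at depth 1
Step 7: declare f=27 at depth 1
Visible at query point: a=65 d=65 f=27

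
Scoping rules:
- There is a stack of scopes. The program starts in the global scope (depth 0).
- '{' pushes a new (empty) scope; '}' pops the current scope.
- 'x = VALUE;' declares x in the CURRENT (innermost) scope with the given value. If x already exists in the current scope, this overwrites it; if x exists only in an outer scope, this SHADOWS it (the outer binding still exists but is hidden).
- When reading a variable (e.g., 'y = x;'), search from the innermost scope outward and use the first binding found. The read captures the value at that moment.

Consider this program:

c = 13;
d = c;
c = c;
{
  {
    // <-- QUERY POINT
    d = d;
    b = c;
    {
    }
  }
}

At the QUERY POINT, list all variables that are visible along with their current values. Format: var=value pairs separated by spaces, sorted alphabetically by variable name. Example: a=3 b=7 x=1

Step 1: declare c=13 at depth 0
Step 2: declare d=(read c)=13 at depth 0
Step 3: declare c=(read c)=13 at depth 0
Step 4: enter scope (depth=1)
Step 5: enter scope (depth=2)
Visible at query point: c=13 d=13

Answer: c=13 d=13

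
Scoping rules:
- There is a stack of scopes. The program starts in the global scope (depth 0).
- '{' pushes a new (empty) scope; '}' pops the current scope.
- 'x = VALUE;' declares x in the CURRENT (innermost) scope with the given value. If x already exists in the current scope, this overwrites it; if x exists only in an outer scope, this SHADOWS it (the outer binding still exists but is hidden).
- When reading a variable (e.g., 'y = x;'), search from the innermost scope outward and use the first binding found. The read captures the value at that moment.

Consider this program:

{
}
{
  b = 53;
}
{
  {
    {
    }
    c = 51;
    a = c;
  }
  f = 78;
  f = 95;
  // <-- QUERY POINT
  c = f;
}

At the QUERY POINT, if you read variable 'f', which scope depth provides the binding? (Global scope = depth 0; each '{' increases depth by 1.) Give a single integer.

Step 1: enter scope (depth=1)
Step 2: exit scope (depth=0)
Step 3: enter scope (depth=1)
Step 4: declare b=53 at depth 1
Step 5: exit scope (depth=0)
Step 6: enter scope (depth=1)
Step 7: enter scope (depth=2)
Step 8: enter scope (depth=3)
Step 9: exit scope (depth=2)
Step 10: declare c=51 at depth 2
Step 11: declare a=(read c)=51 at depth 2
Step 12: exit scope (depth=1)
Step 13: declare f=78 at depth 1
Step 14: declare f=95 at depth 1
Visible at query point: f=95

Answer: 1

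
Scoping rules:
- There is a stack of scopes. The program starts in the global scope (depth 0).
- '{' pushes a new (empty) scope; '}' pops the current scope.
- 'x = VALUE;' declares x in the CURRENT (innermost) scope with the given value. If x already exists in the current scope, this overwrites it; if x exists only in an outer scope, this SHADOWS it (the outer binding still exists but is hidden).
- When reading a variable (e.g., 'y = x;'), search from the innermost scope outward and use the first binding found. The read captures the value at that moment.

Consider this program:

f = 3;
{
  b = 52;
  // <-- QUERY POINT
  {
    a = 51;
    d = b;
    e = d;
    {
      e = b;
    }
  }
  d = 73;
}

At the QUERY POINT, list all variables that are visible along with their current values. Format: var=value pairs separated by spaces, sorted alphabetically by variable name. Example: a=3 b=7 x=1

Answer: b=52 f=3

Derivation:
Step 1: declare f=3 at depth 0
Step 2: enter scope (depth=1)
Step 3: declare b=52 at depth 1
Visible at query point: b=52 f=3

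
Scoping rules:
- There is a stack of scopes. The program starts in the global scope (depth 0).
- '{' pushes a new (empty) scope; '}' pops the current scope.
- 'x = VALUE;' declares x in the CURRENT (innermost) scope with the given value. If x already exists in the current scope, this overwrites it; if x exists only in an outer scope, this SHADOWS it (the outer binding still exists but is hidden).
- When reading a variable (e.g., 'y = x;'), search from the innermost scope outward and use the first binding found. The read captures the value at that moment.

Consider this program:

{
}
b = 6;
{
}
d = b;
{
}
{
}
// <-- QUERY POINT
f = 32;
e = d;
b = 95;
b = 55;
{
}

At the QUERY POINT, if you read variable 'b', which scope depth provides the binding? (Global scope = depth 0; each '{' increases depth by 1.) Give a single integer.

Step 1: enter scope (depth=1)
Step 2: exit scope (depth=0)
Step 3: declare b=6 at depth 0
Step 4: enter scope (depth=1)
Step 5: exit scope (depth=0)
Step 6: declare d=(read b)=6 at depth 0
Step 7: enter scope (depth=1)
Step 8: exit scope (depth=0)
Step 9: enter scope (depth=1)
Step 10: exit scope (depth=0)
Visible at query point: b=6 d=6

Answer: 0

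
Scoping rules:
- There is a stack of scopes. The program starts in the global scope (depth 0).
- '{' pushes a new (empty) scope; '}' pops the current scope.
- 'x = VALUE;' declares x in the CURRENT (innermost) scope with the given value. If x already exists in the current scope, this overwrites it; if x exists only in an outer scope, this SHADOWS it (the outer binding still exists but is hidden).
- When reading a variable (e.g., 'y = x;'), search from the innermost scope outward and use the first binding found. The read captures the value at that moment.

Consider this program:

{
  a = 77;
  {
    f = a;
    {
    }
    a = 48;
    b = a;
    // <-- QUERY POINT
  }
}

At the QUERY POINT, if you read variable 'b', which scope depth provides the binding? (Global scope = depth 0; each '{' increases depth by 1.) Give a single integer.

Answer: 2

Derivation:
Step 1: enter scope (depth=1)
Step 2: declare a=77 at depth 1
Step 3: enter scope (depth=2)
Step 4: declare f=(read a)=77 at depth 2
Step 5: enter scope (depth=3)
Step 6: exit scope (depth=2)
Step 7: declare a=48 at depth 2
Step 8: declare b=(read a)=48 at depth 2
Visible at query point: a=48 b=48 f=77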